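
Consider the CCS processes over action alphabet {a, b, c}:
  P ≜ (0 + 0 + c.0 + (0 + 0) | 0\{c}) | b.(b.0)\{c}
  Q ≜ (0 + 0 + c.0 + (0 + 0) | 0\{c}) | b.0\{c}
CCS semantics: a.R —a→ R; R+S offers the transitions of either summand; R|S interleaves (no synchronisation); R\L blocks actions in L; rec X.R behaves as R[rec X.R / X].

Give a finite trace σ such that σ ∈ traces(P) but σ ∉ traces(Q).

bb

LTS(P): 6 reachable states
  m0 = (0 + 0 + c.0 + (0 + 0) | 0\{c}) | b.(b.0)\{c} has moves =b=> m1, =c=> m2
  m1 = (0 + 0 + c.0 + (0 + 0) | 0\{c}) | (b.0)\{c} has moves =b=> m3, =c=> m4
  m2 = 0 | b.(b.0)\{c} has moves =b=> m4
  m3 = (0 + 0 + c.0 + (0 + 0) | 0\{c}) | 0\{c} has moves =c=> m5
  m4 = 0 | (b.0)\{c} has moves =b=> m5
  m5 = 0 | 0\{c} has moves ·
LTS(Q): 4 reachable states
  n0 = (0 + 0 + c.0 + (0 + 0) | 0\{c}) | b.0\{c} has moves =b=> n1, =c=> n2
  n1 = (0 + 0 + c.0 + (0 + 0) | 0\{c}) | 0\{c} has moves =c=> n3
  n2 = 0 | b.0\{c} has moves =b=> n3
  n3 = 0 | 0\{c} has moves ·
Run σ = ⟨bb⟩ on P: start {m0}
  after b @ step 1: {m1}
  after b @ step 2: {m3}
  ✓ P
Run σ = ⟨bb⟩ on Q: start {n0}
  after b @ step 1: {n1}
  after b @ step 2: ∅ (Q stuck)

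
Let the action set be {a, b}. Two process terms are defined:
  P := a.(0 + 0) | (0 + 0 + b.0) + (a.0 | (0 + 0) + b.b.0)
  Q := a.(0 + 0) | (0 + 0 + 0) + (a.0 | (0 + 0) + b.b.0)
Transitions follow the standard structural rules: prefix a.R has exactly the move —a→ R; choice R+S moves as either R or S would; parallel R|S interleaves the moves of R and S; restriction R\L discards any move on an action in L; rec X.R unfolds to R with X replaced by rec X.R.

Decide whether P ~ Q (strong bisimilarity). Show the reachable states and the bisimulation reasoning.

P's transition system — 7 states:
  p0 = a.(0 + 0) | (0 + 0 + b.0) + (a.0 | (0 + 0) + b.b.0) :: ··a··> p1, ··a··> p2, ··b··> p3, ··b··> p4
  p1 = (0 + 0) | (0 + 0 + b.0) :: ··b··> p5
  p2 = 0 | (0 + 0) :: ·
  p3 = a.(0 + 0) | 0 :: ··a··> p5
  p4 = b.0 :: ··b··> p6
  p5 = (0 + 0) | 0 :: ·
  p6 = 0 :: ·
Q's transition system — 5 states:
  q0 = a.(0 + 0) | (0 + 0 + 0) + (a.0 | (0 + 0) + b.b.0) :: ··a··> q1, ··a··> q2, ··b··> q3
  q1 = (0 + 0) | (0 + 0 + 0) :: ·
  q2 = 0 | (0 + 0) :: ·
  q3 = b.0 :: ··b··> q4
  q4 = 0 :: ·
Partition-refinement fixed point:
  B0 = {p0}
  B1 = {p1, p4, q3}
  B2 = {p2, p5, p6, q1, q2, q4}
  B3 = {p3}
  B4 = {q0}
p0 ∈ B0, q0 ∈ B4 → different blocks

NO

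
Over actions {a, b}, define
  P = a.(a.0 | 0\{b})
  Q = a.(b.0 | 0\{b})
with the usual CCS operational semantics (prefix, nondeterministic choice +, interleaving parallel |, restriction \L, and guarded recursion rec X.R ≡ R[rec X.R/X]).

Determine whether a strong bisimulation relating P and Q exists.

P's transition system — 3 states:
  u0 = a.(a.0 | 0\{b}) has moves -a-> u1
  u1 = a.0 | 0\{b} has moves -a-> u2
  u2 = 0 | 0\{b} has moves ∅
Q's transition system — 3 states:
  v0 = a.(b.0 | 0\{b}) has moves -a-> v1
  v1 = b.0 | 0\{b} has moves -b-> v2
  v2 = 0 | 0\{b} has moves ∅
Coarsest stable partition (strong bisimilarity classes):
  B0 = {u0}
  B1 = {u1}
  B2 = {u2, v2}
  B3 = {v0}
  B4 = {v1}
u0 ∈ B0, v0 ∈ B3 → different blocks

NO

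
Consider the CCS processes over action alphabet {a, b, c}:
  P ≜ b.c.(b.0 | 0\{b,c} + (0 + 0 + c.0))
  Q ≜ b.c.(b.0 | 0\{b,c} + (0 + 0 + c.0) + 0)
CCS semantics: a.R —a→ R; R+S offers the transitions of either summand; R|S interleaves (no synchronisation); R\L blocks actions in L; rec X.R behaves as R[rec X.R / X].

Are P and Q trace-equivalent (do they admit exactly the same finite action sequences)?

traces(P) = traces(Q)

Reachable graph of P (5 states):
  s0 = b.c.(b.0 | 0\{b,c} + (0 + 0 + c.0)) → ··b··> s1
  s1 = c.(b.0 | 0\{b,c} + (0 + 0 + c.0)) → ··c··> s2
  s2 = b.0 | 0\{b,c} + (0 + 0 + c.0) → ··b··> s3, ··c··> s4
  s3 = 0 | 0\{b,c} → ∅
  s4 = 0 → ∅
Reachable graph of Q (5 states):
  t0 = b.c.(b.0 | 0\{b,c} + (0 + 0 + c.0) + 0) → ··b··> t1
  t1 = c.(b.0 | 0\{b,c} + (0 + 0 + c.0) + 0) → ··c··> t2
  t2 = b.0 | 0\{b,c} + (0 + 0 + c.0) + 0 → ··b··> t3, ··c··> t4
  t3 = 0 | 0\{b,c} → ∅
  t4 = 0 → ∅
Bisimilarity quotient blocks:
  B0 = {s0, t0}
  B1 = {s1, t1}
  B2 = {s2, t2}
  B3 = {s3, s4, t3, t4}
s0 ∈ B0, t0 ∈ B0 → same block
Bisimilar ⇒ trace-equivalent.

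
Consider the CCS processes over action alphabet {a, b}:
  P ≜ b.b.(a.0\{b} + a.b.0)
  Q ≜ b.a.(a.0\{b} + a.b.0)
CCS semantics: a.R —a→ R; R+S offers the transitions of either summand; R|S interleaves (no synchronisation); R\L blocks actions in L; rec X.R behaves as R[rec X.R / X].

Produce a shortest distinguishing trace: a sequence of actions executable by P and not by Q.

Reachable graph of P (6 states):
  s0 = b.b.(a.0\{b} + a.b.0) has moves -b-> s1
  s1 = b.(a.0\{b} + a.b.0) has moves -b-> s2
  s2 = a.0\{b} + a.b.0 has moves -a-> s3, -a-> s4
  s3 = 0\{b} has moves ∅
  s4 = b.0 has moves -b-> s5
  s5 = 0 has moves ∅
Reachable graph of Q (6 states):
  t0 = b.a.(a.0\{b} + a.b.0) has moves -b-> t1
  t1 = a.(a.0\{b} + a.b.0) has moves -a-> t2
  t2 = a.0\{b} + a.b.0 has moves -a-> t3, -a-> t4
  t3 = 0\{b} has moves ∅
  t4 = b.0 has moves -b-> t5
  t5 = 0 has moves ∅
Run σ = ⟨bb⟩ on P: start {s0}
  after b @ step 1: {s1}
  after b @ step 2: {s2}
  ✓ P
Run σ = ⟨bb⟩ on Q: start {t0}
  after b @ step 1: {t1}
  after b @ step 2: ∅  — Q cannot continue

bb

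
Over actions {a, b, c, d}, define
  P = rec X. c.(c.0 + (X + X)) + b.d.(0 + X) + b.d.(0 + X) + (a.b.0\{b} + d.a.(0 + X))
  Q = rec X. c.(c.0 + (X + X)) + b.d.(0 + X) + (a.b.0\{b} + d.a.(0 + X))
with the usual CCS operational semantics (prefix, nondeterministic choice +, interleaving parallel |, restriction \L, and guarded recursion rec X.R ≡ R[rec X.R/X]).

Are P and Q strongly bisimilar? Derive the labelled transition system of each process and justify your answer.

LTS(P): 8 reachable states
  p0 = rec X. c.(c.0 + (X + X)) + b.d.(0 + X) + b.d.(0 + X) + (a.b.0\{b} + d.a.(0 + X)) → -a-> p1, -b-> p2, -c-> p3, -d-> p4
  p1 = b.0\{b} → -b-> p5
  p2 = d.(0 + (rec X. c.(c.0 + (X + X)) + b.d.(0 + X) + b.d.(0 + X) + (a.b.0\{b} + d.a.(0 + X)))) → -d-> p6
  p3 = c.0 + ((rec X. c.(c.0 + (X + X)) + b.d.(0 + X) + b.d.(0 + X) + (a.b.0\{b} + d.a.(0 + X))) + (rec X. c.(c.0 + (X + X)) + b.d.(0 + X) + b.d.(0 + X) + (a.b.0\{b} + d.a.(0 + X)))) → -a-> p1, -b-> p2, -c-> p3, -c-> p7, -d-> p4
  p4 = a.(0 + (rec X. c.(c.0 + (X + X)) + b.d.(0 + X) + b.d.(0 + X) + (a.b.0\{b} + d.a.(0 + X)))) → -a-> p6
  p5 = 0\{b} → ∅
  p6 = 0 + (rec X. c.(c.0 + (X + X)) + b.d.(0 + X) + b.d.(0 + X) + (a.b.0\{b} + d.a.(0 + X))) → -a-> p1, -b-> p2, -c-> p3, -d-> p4
  p7 = 0 → ∅
LTS(Q): 8 reachable states
  q0 = rec X. c.(c.0 + (X + X)) + b.d.(0 + X) + (a.b.0\{b} + d.a.(0 + X)) → -a-> q1, -b-> q2, -c-> q3, -d-> q4
  q1 = b.0\{b} → -b-> q5
  q2 = d.(0 + (rec X. c.(c.0 + (X + X)) + b.d.(0 + X) + (a.b.0\{b} + d.a.(0 + X)))) → -d-> q6
  q3 = c.0 + ((rec X. c.(c.0 + (X + X)) + b.d.(0 + X) + (a.b.0\{b} + d.a.(0 + X))) + (rec X. c.(c.0 + (X + X)) + b.d.(0 + X) + (a.b.0\{b} + d.a.(0 + X)))) → -a-> q1, -b-> q2, -c-> q3, -c-> q7, -d-> q4
  q4 = a.(0 + (rec X. c.(c.0 + (X + X)) + b.d.(0 + X) + (a.b.0\{b} + d.a.(0 + X)))) → -a-> q6
  q5 = 0\{b} → ∅
  q6 = 0 + (rec X. c.(c.0 + (X + X)) + b.d.(0 + X) + (a.b.0\{b} + d.a.(0 + X))) → -a-> q1, -b-> q2, -c-> q3, -d-> q4
  q7 = 0 → ∅
Partition-refinement fixed point:
  B0 = {p0, p6, q0, q6}
  B1 = {p1, q1}
  B2 = {p5, p7, q5, q7}
  B3 = {p3, q3}
  B4 = {p2, q2}
  B5 = {p4, q4}
p0 ∈ B0, q0 ∈ B0 → same block

bisimilar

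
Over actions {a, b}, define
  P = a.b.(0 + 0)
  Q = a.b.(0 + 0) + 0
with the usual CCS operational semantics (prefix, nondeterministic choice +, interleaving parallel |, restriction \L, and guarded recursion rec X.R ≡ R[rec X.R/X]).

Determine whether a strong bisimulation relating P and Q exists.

Reachable graph of P (3 states):
  p0 = a.b.(0 + 0) ⊢ —a→ p1
  p1 = b.(0 + 0) ⊢ —b→ p2
  p2 = 0 + 0 ⊢ (no moves)
Reachable graph of Q (3 states):
  q0 = a.b.(0 + 0) + 0 ⊢ —a→ q1
  q1 = b.(0 + 0) ⊢ —b→ q2
  q2 = 0 + 0 ⊢ (no moves)
Coarsest stable partition (strong bisimilarity classes):
  B0 = {p0, q0}
  B1 = {p1, q1}
  B2 = {p2, q2}
p0 ∈ B0, q0 ∈ B0 → same block

P ~ Q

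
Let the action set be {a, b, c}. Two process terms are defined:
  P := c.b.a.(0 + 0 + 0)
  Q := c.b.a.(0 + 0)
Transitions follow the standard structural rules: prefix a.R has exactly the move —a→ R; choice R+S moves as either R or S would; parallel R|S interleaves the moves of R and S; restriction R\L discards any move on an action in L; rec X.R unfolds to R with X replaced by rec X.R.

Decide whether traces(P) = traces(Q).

YES

Reachable graph of P (4 states):
  p0 = c.b.a.(0 + 0 + 0) :: =c=> p1
  p1 = b.a.(0 + 0 + 0) :: =b=> p2
  p2 = a.(0 + 0 + 0) :: =a=> p3
  p3 = 0 + 0 + 0 :: (no moves)
Reachable graph of Q (4 states):
  q0 = c.b.a.(0 + 0) :: =c=> q1
  q1 = b.a.(0 + 0) :: =b=> q2
  q2 = a.(0 + 0) :: =a=> q3
  q3 = 0 + 0 :: (no moves)
Coarsest stable partition (strong bisimilarity classes):
  B0 = {p0, q0}
  B1 = {p1, q1}
  B2 = {p2, q2}
  B3 = {p3, q3}
p0 ∈ B0, q0 ∈ B0 → same block
Bisimilar ⇒ trace-equivalent.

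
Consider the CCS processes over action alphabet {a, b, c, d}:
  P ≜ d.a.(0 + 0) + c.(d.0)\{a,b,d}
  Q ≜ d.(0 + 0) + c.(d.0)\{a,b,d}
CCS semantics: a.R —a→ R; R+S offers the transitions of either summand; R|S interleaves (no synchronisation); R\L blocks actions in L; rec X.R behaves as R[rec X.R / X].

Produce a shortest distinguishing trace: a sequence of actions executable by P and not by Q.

da

Reachable graph of P (4 states):
  s0 = d.a.(0 + 0) + c.(d.0)\{a,b,d} has moves -c-> s1, -d-> s2
  s1 = (d.0)\{a,b,d} has moves deadlocked
  s2 = a.(0 + 0) has moves -a-> s3
  s3 = 0 + 0 has moves deadlocked
Reachable graph of Q (3 states):
  t0 = d.(0 + 0) + c.(d.0)\{a,b,d} has moves -c-> t1, -d-> t2
  t1 = (d.0)\{a,b,d} has moves deadlocked
  t2 = 0 + 0 has moves deadlocked
Run σ = ⟨da⟩ on P: start {s0}
  after d @ step 1: {s2}
  after a @ step 2: {s3}
  — P admits the full trace.
Run σ = ⟨da⟩ on Q: start {t0}
  after d @ step 1: {t2}
  after a @ step 2: no successor for Q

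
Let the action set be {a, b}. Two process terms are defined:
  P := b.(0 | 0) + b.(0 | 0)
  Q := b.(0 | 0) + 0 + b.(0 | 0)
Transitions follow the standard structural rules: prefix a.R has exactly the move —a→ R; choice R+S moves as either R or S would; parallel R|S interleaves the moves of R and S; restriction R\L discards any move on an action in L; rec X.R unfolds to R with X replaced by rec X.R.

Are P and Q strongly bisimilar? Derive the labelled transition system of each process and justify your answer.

Reachable graph of P (2 states):
  s0 = b.(0 | 0) + b.(0 | 0) → =b=> s1
  s1 = 0 | 0 → stopped
Reachable graph of Q (2 states):
  t0 = b.(0 | 0) + 0 + b.(0 | 0) → =b=> t1
  t1 = 0 | 0 → stopped
Partition-refinement fixed point:
  B0 = {s0, t0}
  B1 = {s1, t1}
s0 ∈ B0, t0 ∈ B0 → same block

bisimilar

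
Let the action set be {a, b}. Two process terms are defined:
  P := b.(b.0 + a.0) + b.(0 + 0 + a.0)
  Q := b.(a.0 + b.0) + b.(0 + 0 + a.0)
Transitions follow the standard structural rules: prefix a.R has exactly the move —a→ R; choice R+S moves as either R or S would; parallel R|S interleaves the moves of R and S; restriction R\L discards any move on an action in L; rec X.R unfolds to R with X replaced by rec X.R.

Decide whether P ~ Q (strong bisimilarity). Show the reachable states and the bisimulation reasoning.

P ~ Q

Reachable graph of P (4 states):
  u0 = b.(b.0 + a.0) + b.(0 + 0 + a.0) | -b-> u1, -b-> u2
  u1 = 0 + 0 + a.0 | -a-> u3
  u2 = b.0 + a.0 | -a-> u3, -b-> u3
  u3 = 0 | (no moves)
Reachable graph of Q (4 states):
  v0 = b.(a.0 + b.0) + b.(0 + 0 + a.0) | -b-> v1, -b-> v2
  v1 = 0 + 0 + a.0 | -a-> v3
  v2 = a.0 + b.0 | -a-> v3, -b-> v3
  v3 = 0 | (no moves)
Coarsest stable partition (strong bisimilarity classes):
  B0 = {u0, v0}
  B1 = {u1, v1}
  B2 = {u3, v3}
  B3 = {u2, v2}
u0 ∈ B0, v0 ∈ B0 → same block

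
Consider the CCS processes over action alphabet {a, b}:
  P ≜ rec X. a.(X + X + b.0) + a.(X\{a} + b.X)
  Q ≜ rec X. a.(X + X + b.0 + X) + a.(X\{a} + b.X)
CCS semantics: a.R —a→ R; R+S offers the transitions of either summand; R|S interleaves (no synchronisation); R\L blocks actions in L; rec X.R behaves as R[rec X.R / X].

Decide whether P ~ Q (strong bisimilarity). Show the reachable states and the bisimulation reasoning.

LTS(P): 4 reachable states
  u0 = rec X. a.(X + X + b.0) + a.(X\{a} + b.X) | ··a··> u1, ··a··> u2
  u1 = (rec X. a.(X + X + b.0) + a.(X\{a} + b.X)) + (rec X. a.(X + X + b.0) + a.(X\{a} + b.X)) + b.0 | ··a··> u1, ··a··> u2, ··b··> u3
  u2 = (rec X. a.(X + X + b.0) + a.(X\{a} + b.X))\{a} + b.(rec X. a.(X + X + b.0) + a.(X\{a} + b.X)) | ··b··> u0
  u3 = 0 | deadlocked
LTS(Q): 4 reachable states
  v0 = rec X. a.(X + X + b.0 + X) + a.(X\{a} + b.X) | ··a··> v1, ··a··> v2
  v1 = (rec X. a.(X + X + b.0 + X) + a.(X\{a} + b.X)) + (rec X. a.(X + X + b.0 + X) + a.(X\{a} + b.X)) + b.0 + (rec X. a.(X + X + b.0 + X) + a.(X\{a} + b.X)) | ··a··> v1, ··a··> v2, ··b··> v3
  v2 = (rec X. a.(X + X + b.0 + X) + a.(X\{a} + b.X))\{a} + b.(rec X. a.(X + X + b.0 + X) + a.(X\{a} + b.X)) | ··b··> v0
  v3 = 0 | deadlocked
Coarsest stable partition (strong bisimilarity classes):
  B0 = {u0, v0}
  B1 = {u2, v2}
  B2 = {u1, v1}
  B3 = {u3, v3}
u0 ∈ B0, v0 ∈ B0 → same block

P ~ Q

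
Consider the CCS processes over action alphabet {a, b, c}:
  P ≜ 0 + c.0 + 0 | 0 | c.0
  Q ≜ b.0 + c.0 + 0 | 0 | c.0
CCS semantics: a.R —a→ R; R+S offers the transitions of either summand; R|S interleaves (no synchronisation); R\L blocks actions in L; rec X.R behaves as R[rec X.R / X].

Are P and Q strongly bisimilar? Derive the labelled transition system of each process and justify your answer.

not bisimilar

LTS(P): 3 reachable states
  m0 = 0 + c.0 + 0 | 0 | c.0 :: -c-> m1, -c-> m2
  m1 = 0 :: stopped
  m2 = 0 | 0 | 0 :: stopped
LTS(Q): 3 reachable states
  n0 = b.0 + c.0 + 0 | 0 | c.0 :: -b-> n1, -c-> n1, -c-> n2
  n1 = 0 :: stopped
  n2 = 0 | 0 | 0 :: stopped
Bisimilarity quotient blocks:
  B0 = {m0}
  B1 = {m1, m2, n1, n2}
  B2 = {n0}
m0 ∈ B0, n0 ∈ B2 → different blocks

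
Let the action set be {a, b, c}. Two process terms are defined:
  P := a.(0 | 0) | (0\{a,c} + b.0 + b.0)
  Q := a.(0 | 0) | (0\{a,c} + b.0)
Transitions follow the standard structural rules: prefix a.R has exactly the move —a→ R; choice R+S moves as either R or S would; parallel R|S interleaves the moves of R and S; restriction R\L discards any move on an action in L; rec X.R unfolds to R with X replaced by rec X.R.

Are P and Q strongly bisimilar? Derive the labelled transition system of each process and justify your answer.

Reachable graph of P (4 states):
  p0 = a.(0 | 0) | (0\{a,c} + b.0 + b.0) | —a→ p1, —b→ p2
  p1 = 0 | 0 | (0\{a,c} + b.0 + b.0) | —b→ p3
  p2 = a.(0 | 0) | 0 | —a→ p3
  p3 = 0 | 0 | 0 | stopped
Reachable graph of Q (4 states):
  q0 = a.(0 | 0) | (0\{a,c} + b.0) | —a→ q1, —b→ q2
  q1 = 0 | 0 | (0\{a,c} + b.0) | —b→ q3
  q2 = a.(0 | 0) | 0 | —a→ q3
  q3 = 0 | 0 | 0 | stopped
Bisimilarity quotient blocks:
  B0 = {p0, q0}
  B1 = {p1, q1}
  B2 = {p3, q3}
  B3 = {p2, q2}
p0 ∈ B0, q0 ∈ B0 → same block

bisimilar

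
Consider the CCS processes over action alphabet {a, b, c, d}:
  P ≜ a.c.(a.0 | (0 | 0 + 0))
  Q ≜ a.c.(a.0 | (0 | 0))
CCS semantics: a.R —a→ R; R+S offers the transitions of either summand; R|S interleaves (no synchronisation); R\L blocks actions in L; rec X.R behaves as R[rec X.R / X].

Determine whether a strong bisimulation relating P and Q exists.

P ~ Q

P's transition system — 4 states:
  p0 = a.c.(a.0 | (0 | 0 + 0)) :: -a-> p1
  p1 = c.(a.0 | (0 | 0 + 0)) :: -c-> p2
  p2 = a.0 | (0 | 0 + 0) :: -a-> p3
  p3 = 0 | (0 | 0 + 0) :: ∅
Q's transition system — 4 states:
  q0 = a.c.(a.0 | (0 | 0)) :: -a-> q1
  q1 = c.(a.0 | (0 | 0)) :: -c-> q2
  q2 = a.0 | (0 | 0) :: -a-> q3
  q3 = 0 | (0 | 0) :: ∅
Bisimilarity quotient blocks:
  B0 = {p0, q0}
  B1 = {p1, q1}
  B2 = {p2, q2}
  B3 = {p3, q3}
p0 ∈ B0, q0 ∈ B0 → same block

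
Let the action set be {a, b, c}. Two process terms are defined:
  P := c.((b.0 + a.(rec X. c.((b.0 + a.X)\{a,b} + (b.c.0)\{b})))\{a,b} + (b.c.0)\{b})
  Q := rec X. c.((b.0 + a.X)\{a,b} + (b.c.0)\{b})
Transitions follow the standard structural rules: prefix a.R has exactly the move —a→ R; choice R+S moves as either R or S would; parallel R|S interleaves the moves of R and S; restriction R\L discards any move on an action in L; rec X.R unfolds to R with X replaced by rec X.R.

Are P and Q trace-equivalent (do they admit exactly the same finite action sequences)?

traces(P) = traces(Q)

LTS(P): 2 reachable states
  s0 = c.((b.0 + a.(rec X. c.((b.0 + a.X)\{a,b} + (b.c.0)\{b})))\{a,b} + (b.c.0)\{b}) :: --c--▸ s1
  s1 = (b.0 + a.(rec X. c.((b.0 + a.X)\{a,b} + (b.c.0)\{b})))\{a,b} + (b.c.0)\{b} :: ∅
LTS(Q): 2 reachable states
  t0 = rec X. c.((b.0 + a.X)\{a,b} + (b.c.0)\{b}) :: --c--▸ t1
  t1 = (b.0 + a.(rec X. c.((b.0 + a.X)\{a,b} + (b.c.0)\{b})))\{a,b} + (b.c.0)\{b} :: ∅
Partition-refinement fixed point:
  B0 = {s0, t0}
  B1 = {s1, t1}
s0 ∈ B0, t0 ∈ B0 → same block
Bisimilar ⇒ trace-equivalent.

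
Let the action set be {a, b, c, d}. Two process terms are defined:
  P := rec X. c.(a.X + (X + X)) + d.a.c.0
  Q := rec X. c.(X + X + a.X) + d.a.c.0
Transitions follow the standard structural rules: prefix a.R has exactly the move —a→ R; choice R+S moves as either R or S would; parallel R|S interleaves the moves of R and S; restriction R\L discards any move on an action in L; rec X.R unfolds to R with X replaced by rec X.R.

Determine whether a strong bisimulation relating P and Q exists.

P's transition system — 5 states:
  s0 = rec X. c.(a.X + (X + X)) + d.a.c.0 → —c→ s1, —d→ s2
  s1 = a.(rec X. c.(a.X + (X + X)) + d.a.c.0) + ((rec X. c.(a.X + (X + X)) + d.a.c.0) + (rec X. c.(a.X + (X + X)) + d.a.c.0)) → —a→ s0, —c→ s1, —d→ s2
  s2 = a.c.0 → —a→ s3
  s3 = c.0 → —c→ s4
  s4 = 0 → ·
Q's transition system — 5 states:
  t0 = rec X. c.(X + X + a.X) + d.a.c.0 → —c→ t1, —d→ t2
  t1 = (rec X. c.(X + X + a.X) + d.a.c.0) + (rec X. c.(X + X + a.X) + d.a.c.0) + a.(rec X. c.(X + X + a.X) + d.a.c.0) → —a→ t0, —c→ t1, —d→ t2
  t2 = a.c.0 → —a→ t3
  t3 = c.0 → —c→ t4
  t4 = 0 → ·
Bisimilarity quotient blocks:
  B0 = {s0, t0}
  B1 = {s2, t2}
  B2 = {s3, t3}
  B3 = {s4, t4}
  B4 = {s1, t1}
s0 ∈ B0, t0 ∈ B0 → same block

P ~ Q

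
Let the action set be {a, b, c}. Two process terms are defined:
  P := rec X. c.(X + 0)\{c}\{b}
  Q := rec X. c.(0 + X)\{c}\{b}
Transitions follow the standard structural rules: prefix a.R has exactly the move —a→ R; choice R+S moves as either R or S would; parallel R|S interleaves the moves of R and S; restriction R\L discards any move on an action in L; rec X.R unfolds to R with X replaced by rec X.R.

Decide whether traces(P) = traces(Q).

traces(P) = traces(Q)

P's transition system — 2 states:
  s0 = rec X. c.(X + 0)\{c}\{b} ⊢ ··c··> s1
  s1 = ((rec X. c.(X + 0)\{c}\{b}) + 0)\{c}\{b} ⊢ deadlocked
Q's transition system — 2 states:
  t0 = rec X. c.(0 + X)\{c}\{b} ⊢ ··c··> t1
  t1 = (0 + (rec X. c.(0 + X)\{c}\{b}))\{c}\{b} ⊢ deadlocked
Coarsest stable partition (strong bisimilarity classes):
  B0 = {s0, t0}
  B1 = {s1, t1}
s0 ∈ B0, t0 ∈ B0 → same block
Bisimilar ⇒ trace-equivalent.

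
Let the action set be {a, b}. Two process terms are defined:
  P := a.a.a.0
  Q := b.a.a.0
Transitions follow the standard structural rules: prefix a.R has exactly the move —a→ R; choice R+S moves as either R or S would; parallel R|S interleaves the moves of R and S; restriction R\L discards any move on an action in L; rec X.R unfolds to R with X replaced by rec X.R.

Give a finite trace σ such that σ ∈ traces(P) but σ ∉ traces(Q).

Reachable graph of P (4 states):
  m0 = a.a.a.0 ⊢ —a→ m1
  m1 = a.a.0 ⊢ —a→ m2
  m2 = a.0 ⊢ —a→ m3
  m3 = 0 ⊢ ∅
Reachable graph of Q (4 states):
  n0 = b.a.a.0 ⊢ —b→ n1
  n1 = a.a.0 ⊢ —a→ n2
  n2 = a.0 ⊢ —a→ n3
  n3 = 0 ⊢ ∅
Trace ⟨a⟩ through P, begin at {m0}:
  step 1 (a): {m1}
  — P admits the full trace.
Trace ⟨a⟩ through Q, begin at {n0}:
  step 1 (a): no successor for Q

a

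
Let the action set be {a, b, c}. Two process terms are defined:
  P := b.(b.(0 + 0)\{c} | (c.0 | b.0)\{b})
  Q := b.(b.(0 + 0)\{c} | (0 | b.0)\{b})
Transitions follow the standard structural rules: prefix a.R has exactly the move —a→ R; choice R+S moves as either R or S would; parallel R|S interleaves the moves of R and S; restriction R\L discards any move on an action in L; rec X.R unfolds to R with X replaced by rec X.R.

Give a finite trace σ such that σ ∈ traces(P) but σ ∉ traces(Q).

LTS(P): 5 reachable states
  p0 = b.(b.(0 + 0)\{c} | (c.0 | b.0)\{b}) has moves ··b··> p1
  p1 = b.(0 + 0)\{c} | (c.0 | b.0)\{b} has moves ··b··> p2, ··c··> p3
  p2 = (0 + 0)\{c} | (c.0 | b.0)\{b} has moves ··c··> p4
  p3 = b.(0 + 0)\{c} | (0 | b.0)\{b} has moves ··b··> p4
  p4 = (0 + 0)\{c} | (0 | b.0)\{b} has moves deadlocked
LTS(Q): 3 reachable states
  q0 = b.(b.(0 + 0)\{c} | (0 | b.0)\{b}) has moves ··b··> q1
  q1 = b.(0 + 0)\{c} | (0 | b.0)\{b} has moves ··b··> q2
  q2 = (0 + 0)\{c} | (0 | b.0)\{b} has moves deadlocked
Executing bc from P (initial set {p0}):
  after b @ step 1: {p1}
  after c @ step 2: {p3}
  P completes σ.
Executing bc from Q (initial set {q0}):
  after b @ step 1: {q1}
  after c @ step 2: ∅  — Q cannot continue

bc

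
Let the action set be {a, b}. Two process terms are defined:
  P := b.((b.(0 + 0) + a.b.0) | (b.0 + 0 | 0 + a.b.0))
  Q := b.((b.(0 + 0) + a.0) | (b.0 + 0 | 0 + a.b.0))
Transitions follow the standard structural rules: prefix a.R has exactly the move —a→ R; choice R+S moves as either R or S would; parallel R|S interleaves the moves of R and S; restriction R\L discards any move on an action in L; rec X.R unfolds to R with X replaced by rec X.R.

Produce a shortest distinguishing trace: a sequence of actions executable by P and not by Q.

baabb

Reachable graph of P (13 states):
  s0 = b.((b.(0 + 0) + a.b.0) | (b.0 + 0 | 0 + a.b.0)) | --b--▸ s1
  s1 = (b.(0 + 0) + a.b.0) | (b.0 + 0 | 0 + a.b.0) | --a--▸ s2, --a--▸ s3, --b--▸ s4, --b--▸ s5
  s2 = (b.(0 + 0) + a.b.0) | b.0 | --a--▸ s6, --b--▸ s5, --b--▸ s7
  s3 = b.0 | (b.0 + 0 | 0 + a.b.0) | --a--▸ s6, --b--▸ s8, --b--▸ s9
  s4 = (0 + 0) | (b.0 + 0 | 0 + a.b.0) | --a--▸ s7, --b--▸ s10
  s5 = (b.(0 + 0) + a.b.0) | 0 | --a--▸ s9, --b--▸ s10
  s6 = b.0 | b.0 | --b--▸ s11, --b--▸ s9
  s7 = (0 + 0) | b.0 | --b--▸ s10
  s8 = 0 | (b.0 + 0 | 0 + a.b.0) | --a--▸ s11, --b--▸ s12
  s9 = b.0 | 0 | --b--▸ s12
  s10 = (0 + 0) | 0 | stopped
  s11 = 0 | b.0 | --b--▸ s12
  s12 = 0 | 0 | stopped
Reachable graph of Q (10 states):
  t0 = b.((b.(0 + 0) + a.0) | (b.0 + 0 | 0 + a.b.0)) | --b--▸ t1
  t1 = (b.(0 + 0) + a.0) | (b.0 + 0 | 0 + a.b.0) | --a--▸ t2, --a--▸ t3, --b--▸ t4, --b--▸ t5
  t2 = (b.(0 + 0) + a.0) | b.0 | --a--▸ t6, --b--▸ t5, --b--▸ t7
  t3 = 0 | (b.0 + 0 | 0 + a.b.0) | --a--▸ t6, --b--▸ t8
  t4 = (0 + 0) | (b.0 + 0 | 0 + a.b.0) | --a--▸ t7, --b--▸ t9
  t5 = (b.(0 + 0) + a.0) | 0 | --a--▸ t8, --b--▸ t9
  t6 = 0 | b.0 | --b--▸ t8
  t7 = (0 + 0) | b.0 | --b--▸ t9
  t8 = 0 | 0 | stopped
  t9 = (0 + 0) | 0 | stopped
Executing baabb from P (initial set {s0}):
  after b @ step 1: {s1}
  after a @ step 2: {s2, s3}
  after a @ step 3: {s6}
  after b @ step 4: {s11, s9}
  after b @ step 5: {s12}
  — P admits the full trace.
Executing baabb from Q (initial set {t0}):
  after b @ step 1: {t1}
  after a @ step 2: {t2, t3}
  after a @ step 3: {t6}
  after b @ step 4: {t8}
  after b @ step 5: ∅ (Q stuck)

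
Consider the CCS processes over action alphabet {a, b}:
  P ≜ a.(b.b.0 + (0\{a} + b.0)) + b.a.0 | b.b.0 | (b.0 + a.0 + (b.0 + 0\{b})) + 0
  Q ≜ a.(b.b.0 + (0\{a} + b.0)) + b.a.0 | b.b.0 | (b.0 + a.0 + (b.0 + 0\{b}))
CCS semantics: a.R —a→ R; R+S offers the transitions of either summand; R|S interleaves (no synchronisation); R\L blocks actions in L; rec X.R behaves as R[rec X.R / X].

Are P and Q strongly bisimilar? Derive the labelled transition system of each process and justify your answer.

P's transition system — 21 states:
  m0 = a.(b.b.0 + (0\{a} + b.0)) + b.a.0 | b.b.0 | (b.0 + a.0 + (b.0 + 0\{b})) + 0 has moves =a=> m1, =a=> m2, =b=> m1, =b=> m3, =b=> m4
  m1 = b.a.0 | b.b.0 | 0 has moves =b=> m5, =b=> m6
  m2 = b.b.0 + (0\{a} + b.0) has moves =b=> m7, =b=> m8
  m3 = a.0 | b.b.0 | (b.0 + a.0 + (b.0 + 0\{b})) has moves =a=> m5, =a=> m9, =b=> m10, =b=> m5
  m4 = b.a.0 | b.0 | (b.0 + a.0 + (b.0 + 0\{b})) has moves =a=> m6, =b=> m10, =b=> m11, =b=> m6
  m5 = a.0 | b.b.0 | 0 has moves =a=> m12, =b=> m13
  m6 = b.a.0 | b.0 | 0 has moves =b=> m13, =b=> m14
  m7 = 0 has moves (no moves)
  m8 = b.0 has moves =b=> m7
  m9 = 0 | b.b.0 | (b.0 + a.0 + (b.0 + 0\{b})) has moves =a=> m12, =b=> m12, =b=> m15
  m10 = a.0 | b.0 | (b.0 + a.0 + (b.0 + 0\{b})) has moves =a=> m13, =a=> m15, =b=> m13, =b=> m16
  m11 = b.a.0 | 0 | (b.0 + a.0 + (b.0 + 0\{b})) has moves =a=> m14, =b=> m14, =b=> m16
  m12 = 0 | b.b.0 | 0 has moves =b=> m17
  m13 = a.0 | b.0 | 0 has moves =a=> m17, =b=> m18
  m14 = b.a.0 | 0 | 0 has moves =b=> m18
  m15 = 0 | b.0 | (b.0 + a.0 + (b.0 + 0\{b})) has moves =a=> m17, =b=> m17, =b=> m19
  m16 = a.0 | 0 | (b.0 + a.0 + (b.0 + 0\{b})) has moves =a=> m18, =a=> m19, =b=> m18
  m17 = 0 | b.0 | 0 has moves =b=> m20
  m18 = a.0 | 0 | 0 has moves =a=> m20
  m19 = 0 | 0 | (b.0 + a.0 + (b.0 + 0\{b})) has moves =a=> m20, =b=> m20
  m20 = 0 | 0 | 0 has moves (no moves)
Q's transition system — 21 states:
  n0 = a.(b.b.0 + (0\{a} + b.0)) + b.a.0 | b.b.0 | (b.0 + a.0 + (b.0 + 0\{b})) has moves =a=> n1, =a=> n2, =b=> n1, =b=> n3, =b=> n4
  n1 = b.a.0 | b.b.0 | 0 has moves =b=> n5, =b=> n6
  n2 = b.b.0 + (0\{a} + b.0) has moves =b=> n7, =b=> n8
  n3 = a.0 | b.b.0 | (b.0 + a.0 + (b.0 + 0\{b})) has moves =a=> n5, =a=> n9, =b=> n10, =b=> n5
  n4 = b.a.0 | b.0 | (b.0 + a.0 + (b.0 + 0\{b})) has moves =a=> n6, =b=> n10, =b=> n11, =b=> n6
  n5 = a.0 | b.b.0 | 0 has moves =a=> n12, =b=> n13
  n6 = b.a.0 | b.0 | 0 has moves =b=> n13, =b=> n14
  n7 = 0 has moves (no moves)
  n8 = b.0 has moves =b=> n7
  n9 = 0 | b.b.0 | (b.0 + a.0 + (b.0 + 0\{b})) has moves =a=> n12, =b=> n12, =b=> n15
  n10 = a.0 | b.0 | (b.0 + a.0 + (b.0 + 0\{b})) has moves =a=> n13, =a=> n15, =b=> n13, =b=> n16
  n11 = b.a.0 | 0 | (b.0 + a.0 + (b.0 + 0\{b})) has moves =a=> n14, =b=> n14, =b=> n16
  n12 = 0 | b.b.0 | 0 has moves =b=> n17
  n13 = a.0 | b.0 | 0 has moves =a=> n17, =b=> n18
  n14 = b.a.0 | 0 | 0 has moves =b=> n18
  n15 = 0 | b.0 | (b.0 + a.0 + (b.0 + 0\{b})) has moves =a=> n17, =b=> n17, =b=> n19
  n16 = a.0 | 0 | (b.0 + a.0 + (b.0 + 0\{b})) has moves =a=> n18, =a=> n19, =b=> n18
  n17 = 0 | b.0 | 0 has moves =b=> n20
  n18 = a.0 | 0 | 0 has moves =a=> n20
  n19 = 0 | 0 | (b.0 + a.0 + (b.0 + 0\{b})) has moves =a=> n20, =b=> n20
  n20 = 0 | 0 | 0 has moves (no moves)
Partition-refinement fixed point:
  B0 = {m0, n0}
  B1 = {m3, n3}
  B2 = {m5, n5}
  B3 = {m12, n12}
  B4 = {m17, m8, n17, n8}
  B5 = {m20, m7, n20, n7}
  B6 = {m13, n13}
  B7 = {m18, n18}
  B8 = {m10, n10}
  B9 = {m15, n15}
  B10 = {m19, n19}
  B11 = {m16, n16}
  B12 = {m9, n9}
  B13 = {m1, n1}
  B14 = {m6, n6}
  B15 = {m14, n14}
  B16 = {m4, n4}
  B17 = {m11, n11}
  B18 = {m2, n2}
m0 ∈ B0, n0 ∈ B0 → same block

P ~ Q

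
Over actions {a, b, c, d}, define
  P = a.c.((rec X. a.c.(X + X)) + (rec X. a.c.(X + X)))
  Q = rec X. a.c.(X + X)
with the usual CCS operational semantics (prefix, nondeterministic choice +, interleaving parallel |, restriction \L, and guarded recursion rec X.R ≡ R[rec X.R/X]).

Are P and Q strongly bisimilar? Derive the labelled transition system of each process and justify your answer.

bisimilar

Reachable graph of P (3 states):
  p0 = a.c.((rec X. a.c.(X + X)) + (rec X. a.c.(X + X))) ⊢ --a--▸ p1
  p1 = c.((rec X. a.c.(X + X)) + (rec X. a.c.(X + X))) ⊢ --c--▸ p2
  p2 = (rec X. a.c.(X + X)) + (rec X. a.c.(X + X)) ⊢ --a--▸ p1
Reachable graph of Q (3 states):
  q0 = rec X. a.c.(X + X) ⊢ --a--▸ q1
  q1 = c.((rec X. a.c.(X + X)) + (rec X. a.c.(X + X))) ⊢ --c--▸ q2
  q2 = (rec X. a.c.(X + X)) + (rec X. a.c.(X + X)) ⊢ --a--▸ q1
Bisimilarity quotient blocks:
  B0 = {p0, p2, q0, q2}
  B1 = {p1, q1}
p0 ∈ B0, q0 ∈ B0 → same block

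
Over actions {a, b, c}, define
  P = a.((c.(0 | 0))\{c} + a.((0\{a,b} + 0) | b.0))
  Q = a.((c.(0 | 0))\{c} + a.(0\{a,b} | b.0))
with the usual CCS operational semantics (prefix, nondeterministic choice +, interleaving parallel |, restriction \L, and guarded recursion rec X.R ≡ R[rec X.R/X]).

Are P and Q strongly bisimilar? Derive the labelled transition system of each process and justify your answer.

LTS(P): 4 reachable states
  p0 = a.((c.(0 | 0))\{c} + a.((0\{a,b} + 0) | b.0)) has moves -a-> p1
  p1 = (c.(0 | 0))\{c} + a.((0\{a,b} + 0) | b.0) has moves -a-> p2
  p2 = (0\{a,b} + 0) | b.0 has moves -b-> p3
  p3 = (0\{a,b} + 0) | 0 has moves deadlocked
LTS(Q): 4 reachable states
  q0 = a.((c.(0 | 0))\{c} + a.(0\{a,b} | b.0)) has moves -a-> q1
  q1 = (c.(0 | 0))\{c} + a.(0\{a,b} | b.0) has moves -a-> q2
  q2 = 0\{a,b} | b.0 has moves -b-> q3
  q3 = 0\{a,b} | 0 has moves deadlocked
Bisimilarity quotient blocks:
  B0 = {p0, q0}
  B1 = {p1, q1}
  B2 = {p2, q2}
  B3 = {p3, q3}
p0 ∈ B0, q0 ∈ B0 → same block

bisimilar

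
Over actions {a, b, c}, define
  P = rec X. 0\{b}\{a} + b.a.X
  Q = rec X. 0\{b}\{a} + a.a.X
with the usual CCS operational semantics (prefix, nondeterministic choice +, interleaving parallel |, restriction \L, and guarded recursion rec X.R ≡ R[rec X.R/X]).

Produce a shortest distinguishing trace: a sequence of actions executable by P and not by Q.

b

LTS(P): 2 reachable states
  s0 = rec X. 0\{b}\{a} + b.a.X | --b--▸ s1
  s1 = a.(rec X. 0\{b}\{a} + b.a.X) | --a--▸ s0
LTS(Q): 2 reachable states
  t0 = rec X. 0\{b}\{a} + a.a.X | --a--▸ t1
  t1 = a.(rec X. 0\{b}\{a} + a.a.X) | --a--▸ t0
Run σ = ⟨b⟩ on P: start {s0}
  after b @ step 1: {s1}
  ✓ P
Run σ = ⟨b⟩ on Q: start {t0}
  after b @ step 1: ∅ (Q stuck)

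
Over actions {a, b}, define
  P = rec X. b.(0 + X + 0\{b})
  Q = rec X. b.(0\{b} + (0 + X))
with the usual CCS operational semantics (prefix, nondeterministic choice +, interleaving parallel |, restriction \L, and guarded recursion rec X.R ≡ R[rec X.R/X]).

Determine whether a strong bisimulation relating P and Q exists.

P ~ Q

Reachable graph of P (2 states):
  m0 = rec X. b.(0 + X + 0\{b}) :: --b--▸ m1
  m1 = 0 + (rec X. b.(0 + X + 0\{b})) + 0\{b} :: --b--▸ m1
Reachable graph of Q (2 states):
  n0 = rec X. b.(0\{b} + (0 + X)) :: --b--▸ n1
  n1 = 0\{b} + (0 + (rec X. b.(0\{b} + (0 + X)))) :: --b--▸ n1
Partition-refinement fixed point:
  B0 = {m0, m1, n0, n1}
m0 ∈ B0, n0 ∈ B0 → same block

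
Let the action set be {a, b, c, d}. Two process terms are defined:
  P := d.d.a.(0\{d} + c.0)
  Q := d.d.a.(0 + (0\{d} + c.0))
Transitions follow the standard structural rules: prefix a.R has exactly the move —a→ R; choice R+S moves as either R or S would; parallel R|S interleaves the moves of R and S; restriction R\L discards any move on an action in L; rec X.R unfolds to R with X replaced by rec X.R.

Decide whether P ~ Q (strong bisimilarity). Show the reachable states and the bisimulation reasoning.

YES

P's transition system — 5 states:
  p0 = d.d.a.(0\{d} + c.0) ⊢ —d→ p1
  p1 = d.a.(0\{d} + c.0) ⊢ —d→ p2
  p2 = a.(0\{d} + c.0) ⊢ —a→ p3
  p3 = 0\{d} + c.0 ⊢ —c→ p4
  p4 = 0 ⊢ deadlocked
Q's transition system — 5 states:
  q0 = d.d.a.(0 + (0\{d} + c.0)) ⊢ —d→ q1
  q1 = d.a.(0 + (0\{d} + c.0)) ⊢ —d→ q2
  q2 = a.(0 + (0\{d} + c.0)) ⊢ —a→ q3
  q3 = 0 + (0\{d} + c.0) ⊢ —c→ q4
  q4 = 0 ⊢ deadlocked
Coarsest stable partition (strong bisimilarity classes):
  B0 = {p0, q0}
  B1 = {p1, q1}
  B2 = {p2, q2}
  B3 = {p3, q3}
  B4 = {p4, q4}
p0 ∈ B0, q0 ∈ B0 → same block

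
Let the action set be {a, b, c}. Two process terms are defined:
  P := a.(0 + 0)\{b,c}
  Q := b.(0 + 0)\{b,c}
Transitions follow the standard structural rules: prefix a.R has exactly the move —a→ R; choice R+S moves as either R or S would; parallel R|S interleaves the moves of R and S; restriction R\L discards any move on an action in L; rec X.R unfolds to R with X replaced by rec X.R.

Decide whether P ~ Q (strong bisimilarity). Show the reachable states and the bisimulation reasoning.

P's transition system — 2 states:
  m0 = a.(0 + 0)\{b,c} has moves ··a··> m1
  m1 = (0 + 0)\{b,c} has moves ·
Q's transition system — 2 states:
  n0 = b.(0 + 0)\{b,c} has moves ··b··> n1
  n1 = (0 + 0)\{b,c} has moves ·
Bisimilarity quotient blocks:
  B0 = {m0}
  B1 = {m1, n1}
  B2 = {n0}
m0 ∈ B0, n0 ∈ B2 → different blocks

not bisimilar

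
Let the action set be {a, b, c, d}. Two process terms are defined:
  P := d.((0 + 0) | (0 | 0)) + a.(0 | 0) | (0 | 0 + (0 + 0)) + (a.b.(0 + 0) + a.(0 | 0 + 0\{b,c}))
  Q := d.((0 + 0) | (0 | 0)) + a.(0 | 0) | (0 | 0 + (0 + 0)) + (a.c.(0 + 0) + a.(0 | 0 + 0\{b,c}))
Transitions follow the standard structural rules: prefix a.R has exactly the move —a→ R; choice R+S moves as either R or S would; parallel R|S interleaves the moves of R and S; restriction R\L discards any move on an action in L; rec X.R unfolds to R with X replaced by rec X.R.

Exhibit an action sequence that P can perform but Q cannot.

ab

Reachable graph of P (6 states):
  p0 = d.((0 + 0) | (0 | 0)) + a.(0 | 0) | (0 | 0 + (0 + 0)) + (a.b.(0 + 0) + a.(0 | 0 + 0\{b,c})) :: ··a··> p1, ··a··> p2, ··a··> p3, ··d··> p4
  p1 = 0 | 0 + 0\{b,c} :: deadlocked
  p2 = 0 | 0 | (0 | 0 + (0 + 0)) :: deadlocked
  p3 = b.(0 + 0) :: ··b··> p5
  p4 = (0 + 0) | (0 | 0) :: deadlocked
  p5 = 0 + 0 :: deadlocked
Reachable graph of Q (6 states):
  q0 = d.((0 + 0) | (0 | 0)) + a.(0 | 0) | (0 | 0 + (0 + 0)) + (a.c.(0 + 0) + a.(0 | 0 + 0\{b,c})) :: ··a··> q1, ··a··> q2, ··a··> q3, ··d··> q4
  q1 = 0 | 0 + 0\{b,c} :: deadlocked
  q2 = 0 | 0 | (0 | 0 + (0 + 0)) :: deadlocked
  q3 = c.(0 + 0) :: ··c··> q5
  q4 = (0 + 0) | (0 | 0) :: deadlocked
  q5 = 0 + 0 :: deadlocked
Run σ = ⟨ab⟩ on P: start {p0}
  [1] a ⇒ {p1, p2, p3}
  [2] b ⇒ {p5}
  P completes σ.
Run σ = ⟨ab⟩ on Q: start {q0}
  [1] a ⇒ {q1, q2, q3}
  [2] b ⇒ no successor for Q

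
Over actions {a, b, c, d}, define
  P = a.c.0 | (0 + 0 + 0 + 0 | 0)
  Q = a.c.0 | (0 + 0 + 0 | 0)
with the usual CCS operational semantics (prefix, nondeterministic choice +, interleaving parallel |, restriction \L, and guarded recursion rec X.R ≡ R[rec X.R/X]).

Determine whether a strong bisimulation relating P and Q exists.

Reachable graph of P (3 states):
  m0 = a.c.0 | (0 + 0 + 0 + 0 | 0) | —a→ m1
  m1 = c.0 | (0 + 0 + 0 + 0 | 0) | —c→ m2
  m2 = 0 | (0 + 0 + 0 + 0 | 0) | ·
Reachable graph of Q (3 states):
  n0 = a.c.0 | (0 + 0 + 0 | 0) | —a→ n1
  n1 = c.0 | (0 + 0 + 0 | 0) | —c→ n2
  n2 = 0 | (0 + 0 + 0 | 0) | ·
Partition-refinement fixed point:
  B0 = {m0, n0}
  B1 = {m1, n1}
  B2 = {m2, n2}
m0 ∈ B0, n0 ∈ B0 → same block

YES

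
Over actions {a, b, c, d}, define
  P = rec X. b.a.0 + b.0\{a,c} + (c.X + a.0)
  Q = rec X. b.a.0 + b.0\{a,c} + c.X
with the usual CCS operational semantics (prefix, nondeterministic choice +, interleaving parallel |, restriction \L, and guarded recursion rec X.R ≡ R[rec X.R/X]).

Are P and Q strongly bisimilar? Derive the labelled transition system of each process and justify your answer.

not bisimilar

Reachable graph of P (4 states):
  u0 = rec X. b.a.0 + b.0\{a,c} + (c.X + a.0) :: -a-> u1, -b-> u2, -b-> u3, -c-> u0
  u1 = 0 :: (no moves)
  u2 = 0\{a,c} :: (no moves)
  u3 = a.0 :: -a-> u1
Reachable graph of Q (4 states):
  v0 = rec X. b.a.0 + b.0\{a,c} + c.X :: -b-> v1, -b-> v2, -c-> v0
  v1 = 0\{a,c} :: (no moves)
  v2 = a.0 :: -a-> v3
  v3 = 0 :: (no moves)
Bisimilarity quotient blocks:
  B0 = {u0}
  B1 = {u1, u2, v1, v3}
  B2 = {u3, v2}
  B3 = {v0}
u0 ∈ B0, v0 ∈ B3 → different blocks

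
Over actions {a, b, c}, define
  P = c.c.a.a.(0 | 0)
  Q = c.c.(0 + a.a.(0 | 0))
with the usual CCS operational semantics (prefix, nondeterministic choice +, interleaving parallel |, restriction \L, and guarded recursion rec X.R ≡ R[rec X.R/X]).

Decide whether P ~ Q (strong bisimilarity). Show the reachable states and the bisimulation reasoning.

bisimilar

LTS(P): 5 reachable states
  p0 = c.c.a.a.(0 | 0) :: -c-> p1
  p1 = c.a.a.(0 | 0) :: -c-> p2
  p2 = a.a.(0 | 0) :: -a-> p3
  p3 = a.(0 | 0) :: -a-> p4
  p4 = 0 | 0 :: deadlocked
LTS(Q): 5 reachable states
  q0 = c.c.(0 + a.a.(0 | 0)) :: -c-> q1
  q1 = c.(0 + a.a.(0 | 0)) :: -c-> q2
  q2 = 0 + a.a.(0 | 0) :: -a-> q3
  q3 = a.(0 | 0) :: -a-> q4
  q4 = 0 | 0 :: deadlocked
Partition-refinement fixed point:
  B0 = {p0, q0}
  B1 = {p1, q1}
  B2 = {p2, q2}
  B3 = {p3, q3}
  B4 = {p4, q4}
p0 ∈ B0, q0 ∈ B0 → same block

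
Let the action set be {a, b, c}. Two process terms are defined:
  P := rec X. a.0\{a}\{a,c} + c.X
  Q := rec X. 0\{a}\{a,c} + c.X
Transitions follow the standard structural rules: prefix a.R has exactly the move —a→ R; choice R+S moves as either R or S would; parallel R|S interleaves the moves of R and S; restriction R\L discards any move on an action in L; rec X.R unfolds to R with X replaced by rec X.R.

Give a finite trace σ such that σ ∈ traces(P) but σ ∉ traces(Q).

a

Reachable graph of P (2 states):
  m0 = rec X. a.0\{a}\{a,c} + c.X has moves =a=> m1, =c=> m0
  m1 = 0\{a}\{a,c} has moves deadlocked
Reachable graph of Q (1 states):
  n0 = rec X. 0\{a}\{a,c} + c.X has moves =c=> n0
Run σ = ⟨a⟩ on P: start {m0}
  after a @ step 1: {m1}
  P completes σ.
Run σ = ⟨a⟩ on Q: start {n0}
  after a @ step 1: ∅ (Q stuck)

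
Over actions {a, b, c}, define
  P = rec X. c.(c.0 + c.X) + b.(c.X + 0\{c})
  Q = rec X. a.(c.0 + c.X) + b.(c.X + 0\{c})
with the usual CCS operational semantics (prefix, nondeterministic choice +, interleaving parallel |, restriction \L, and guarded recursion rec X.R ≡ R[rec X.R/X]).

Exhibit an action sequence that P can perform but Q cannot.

LTS(P): 4 reachable states
  u0 = rec X. c.(c.0 + c.X) + b.(c.X + 0\{c}) → ··b··> u1, ··c··> u2
  u1 = c.(rec X. c.(c.0 + c.X) + b.(c.X + 0\{c})) + 0\{c} → ··c··> u0
  u2 = c.0 + c.(rec X. c.(c.0 + c.X) + b.(c.X + 0\{c})) → ··c··> u0, ··c··> u3
  u3 = 0 → ·
LTS(Q): 4 reachable states
  v0 = rec X. a.(c.0 + c.X) + b.(c.X + 0\{c}) → ··a··> v1, ··b··> v2
  v1 = c.0 + c.(rec X. a.(c.0 + c.X) + b.(c.X + 0\{c})) → ··c··> v0, ··c··> v3
  v2 = c.(rec X. a.(c.0 + c.X) + b.(c.X + 0\{c})) + 0\{c} → ··c··> v0
  v3 = 0 → ·
Run σ = ⟨c⟩ on P: start {u0}
  after c @ step 1: {u2}
  — P admits the full trace.
Run σ = ⟨c⟩ on Q: start {v0}
  after c @ step 1: ∅  — Q cannot continue

c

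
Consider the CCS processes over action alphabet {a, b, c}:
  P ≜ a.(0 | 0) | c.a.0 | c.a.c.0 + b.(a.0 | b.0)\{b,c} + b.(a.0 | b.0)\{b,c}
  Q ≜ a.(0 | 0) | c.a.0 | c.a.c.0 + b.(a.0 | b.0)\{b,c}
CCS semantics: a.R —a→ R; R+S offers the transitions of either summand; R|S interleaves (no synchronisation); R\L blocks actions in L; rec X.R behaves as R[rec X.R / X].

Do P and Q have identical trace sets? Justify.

trace-equivalent

P's transition system — 26 states:
  p0 = a.(0 | 0) | c.a.0 | c.a.c.0 + b.(a.0 | b.0)\{b,c} + b.(a.0 | b.0)\{b,c} | --a--▸ p1, --b--▸ p2, --c--▸ p3, --c--▸ p4
  p1 = 0 | 0 | c.a.0 | c.a.c.0 | --c--▸ p5, --c--▸ p6
  p2 = (a.0 | b.0)\{b,c} | --a--▸ p7
  p3 = a.(0 | 0) | a.0 | c.a.c.0 | --a--▸ p5, --a--▸ p8, --c--▸ p9
  p4 = a.(0 | 0) | c.a.0 | a.c.0 | --a--▸ p10, --a--▸ p6, --c--▸ p9
  p5 = 0 | 0 | a.0 | c.a.c.0 | --a--▸ p11, --c--▸ p12
  p6 = 0 | 0 | c.a.0 | a.c.0 | --a--▸ p13, --c--▸ p12
  p7 = (0 | b.0)\{b,c} | stopped
  p8 = a.(0 | 0) | 0 | c.a.c.0 | --a--▸ p11, --c--▸ p14
  p9 = a.(0 | 0) | a.0 | a.c.0 | --a--▸ p12, --a--▸ p14, --a--▸ p15
  p10 = a.(0 | 0) | c.a.0 | c.0 | --a--▸ p13, --c--▸ p15, --c--▸ p16
  p11 = 0 | 0 | 0 | c.a.c.0 | --c--▸ p17
  p12 = 0 | 0 | a.0 | a.c.0 | --a--▸ p17, --a--▸ p18
  p13 = 0 | 0 | c.a.0 | c.0 | --c--▸ p18, --c--▸ p19
  p14 = a.(0 | 0) | 0 | a.c.0 | --a--▸ p17, --a--▸ p20
  p15 = a.(0 | 0) | a.0 | c.0 | --a--▸ p18, --a--▸ p20, --c--▸ p21
  p16 = a.(0 | 0) | c.a.0 | 0 | --a--▸ p19, --c--▸ p21
  p17 = 0 | 0 | 0 | a.c.0 | --a--▸ p22
  p18 = 0 | 0 | a.0 | c.0 | --a--▸ p22, --c--▸ p23
  p19 = 0 | 0 | c.a.0 | 0 | --c--▸ p23
  p20 = a.(0 | 0) | 0 | c.0 | --a--▸ p22, --c--▸ p24
  p21 = a.(0 | 0) | a.0 | 0 | --a--▸ p23, --a--▸ p24
  p22 = 0 | 0 | 0 | c.0 | --c--▸ p25
  p23 = 0 | 0 | a.0 | 0 | --a--▸ p25
  p24 = a.(0 | 0) | 0 | 0 | --a--▸ p25
  p25 = 0 | 0 | 0 | 0 | stopped
Q's transition system — 26 states:
  q0 = a.(0 | 0) | c.a.0 | c.a.c.0 + b.(a.0 | b.0)\{b,c} | --a--▸ q1, --b--▸ q2, --c--▸ q3, --c--▸ q4
  q1 = 0 | 0 | c.a.0 | c.a.c.0 | --c--▸ q5, --c--▸ q6
  q2 = (a.0 | b.0)\{b,c} | --a--▸ q7
  q3 = a.(0 | 0) | a.0 | c.a.c.0 | --a--▸ q5, --a--▸ q8, --c--▸ q9
  q4 = a.(0 | 0) | c.a.0 | a.c.0 | --a--▸ q10, --a--▸ q6, --c--▸ q9
  q5 = 0 | 0 | a.0 | c.a.c.0 | --a--▸ q11, --c--▸ q12
  q6 = 0 | 0 | c.a.0 | a.c.0 | --a--▸ q13, --c--▸ q12
  q7 = (0 | b.0)\{b,c} | stopped
  q8 = a.(0 | 0) | 0 | c.a.c.0 | --a--▸ q11, --c--▸ q14
  q9 = a.(0 | 0) | a.0 | a.c.0 | --a--▸ q12, --a--▸ q14, --a--▸ q15
  q10 = a.(0 | 0) | c.a.0 | c.0 | --a--▸ q13, --c--▸ q15, --c--▸ q16
  q11 = 0 | 0 | 0 | c.a.c.0 | --c--▸ q17
  q12 = 0 | 0 | a.0 | a.c.0 | --a--▸ q17, --a--▸ q18
  q13 = 0 | 0 | c.a.0 | c.0 | --c--▸ q18, --c--▸ q19
  q14 = a.(0 | 0) | 0 | a.c.0 | --a--▸ q17, --a--▸ q20
  q15 = a.(0 | 0) | a.0 | c.0 | --a--▸ q18, --a--▸ q20, --c--▸ q21
  q16 = a.(0 | 0) | c.a.0 | 0 | --a--▸ q19, --c--▸ q21
  q17 = 0 | 0 | 0 | a.c.0 | --a--▸ q22
  q18 = 0 | 0 | a.0 | c.0 | --a--▸ q22, --c--▸ q23
  q19 = 0 | 0 | c.a.0 | 0 | --c--▸ q23
  q20 = a.(0 | 0) | 0 | c.0 | --a--▸ q22, --c--▸ q24
  q21 = a.(0 | 0) | a.0 | 0 | --a--▸ q23, --a--▸ q24
  q22 = 0 | 0 | 0 | c.0 | --c--▸ q25
  q23 = 0 | 0 | a.0 | 0 | --a--▸ q25
  q24 = a.(0 | 0) | 0 | 0 | --a--▸ q25
  q25 = 0 | 0 | 0 | 0 | stopped
Coarsest stable partition (strong bisimilarity classes):
  B0 = {p0, q0}
  B1 = {p3, q3}
  B2 = {p5, p8, q5, q8}
  B3 = {p11, q11}
  B4 = {p17, q17}
  B5 = {p22, q22}
  B6 = {p25, p7, q25, q7}
  B7 = {p12, p14, q12, q14}
  B8 = {p18, p20, q18, q20}
  B9 = {p2, p23, p24, q2, q23, q24}
  B10 = {p9, q9}
  B11 = {p15, q15}
  B12 = {p21, q21}
  B13 = {p1, q1}
  B14 = {p6, q6}
  B15 = {p13, q13}
  B16 = {p19, q19}
  B17 = {p4, q4}
  B18 = {p10, q10}
  B19 = {p16, q16}
p0 ∈ B0, q0 ∈ B0 → same block
Bisimilar ⇒ trace-equivalent.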